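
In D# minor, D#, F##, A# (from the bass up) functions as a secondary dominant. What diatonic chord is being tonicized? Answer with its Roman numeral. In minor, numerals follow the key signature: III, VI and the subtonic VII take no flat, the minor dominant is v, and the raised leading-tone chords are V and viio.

The chord is a major triad on D#.
A dominant resolves down a perfect fifth: D# → G#. In D# minor, G# is scale degree 4, i.e. iv.

iv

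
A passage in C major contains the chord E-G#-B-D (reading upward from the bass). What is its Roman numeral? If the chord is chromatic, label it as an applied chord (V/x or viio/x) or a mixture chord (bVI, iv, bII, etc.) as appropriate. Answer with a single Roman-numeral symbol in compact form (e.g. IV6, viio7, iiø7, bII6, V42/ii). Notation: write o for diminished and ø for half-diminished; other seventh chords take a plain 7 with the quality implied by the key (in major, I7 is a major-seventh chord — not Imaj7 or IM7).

V7/vi

Stacked in thirds the chord is E-G#-B-D: a dominant seventh chord on E.
E is not a diatonic chord root with this quality in C major, but it lies a perfect fifth above A (vi), so the chord functions as an applied dominant of vi.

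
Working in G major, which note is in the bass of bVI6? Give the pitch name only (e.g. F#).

G

bVI in G major has root Eb; the chord is Eb-G-Bb.
The figure 6 means first inversion — the third is in the bass.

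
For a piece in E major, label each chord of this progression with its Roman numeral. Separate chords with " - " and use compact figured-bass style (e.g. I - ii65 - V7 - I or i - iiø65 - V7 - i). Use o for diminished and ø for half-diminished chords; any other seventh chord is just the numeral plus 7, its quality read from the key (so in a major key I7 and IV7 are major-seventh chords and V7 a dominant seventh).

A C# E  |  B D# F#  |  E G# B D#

A-C#-E has root A, degree 4 in E major, so IV.
B-D#-F#: root B is the dominant; major triad there is V.
E-G#-B-D#: root E is the tonic; major seventh chord there is I7.

IV - V - I7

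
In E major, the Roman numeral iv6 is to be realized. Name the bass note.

C

iv in E major has root A; the chord is A-C-E.
The figure 6 means first inversion — the third is in the bass.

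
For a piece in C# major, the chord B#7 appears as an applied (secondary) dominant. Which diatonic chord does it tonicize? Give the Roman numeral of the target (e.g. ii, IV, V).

iii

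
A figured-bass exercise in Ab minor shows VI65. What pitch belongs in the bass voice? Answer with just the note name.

Ab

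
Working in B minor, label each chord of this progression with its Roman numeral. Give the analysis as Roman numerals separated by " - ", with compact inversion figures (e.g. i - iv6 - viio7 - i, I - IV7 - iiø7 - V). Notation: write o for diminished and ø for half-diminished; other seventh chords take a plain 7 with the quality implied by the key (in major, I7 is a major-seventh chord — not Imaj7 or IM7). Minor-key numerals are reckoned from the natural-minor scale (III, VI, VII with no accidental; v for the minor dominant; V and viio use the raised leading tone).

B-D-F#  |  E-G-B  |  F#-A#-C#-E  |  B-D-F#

i - iv - V7 - i

B-D-F#: root B is the tonic; minor triad there is i.
E-G-B: root E is the subdominant; minor triad there is iv.
F#-A#-C#-E: dominant seventh chord on F# = scale degree 5 → V7.
B-D-F# has root B, degree 1 in B minor, so i.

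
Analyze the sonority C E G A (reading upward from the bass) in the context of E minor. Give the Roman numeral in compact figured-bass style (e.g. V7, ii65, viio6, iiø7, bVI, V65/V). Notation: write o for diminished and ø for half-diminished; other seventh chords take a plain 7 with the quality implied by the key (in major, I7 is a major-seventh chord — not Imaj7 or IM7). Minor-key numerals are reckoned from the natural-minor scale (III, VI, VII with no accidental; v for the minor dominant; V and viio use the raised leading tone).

iv65

The pitches A-C-E-G form a minor seventh chord rooted on A.
A is scale degree 4 in E minor, and a minor seventh chord on that degree is written iv7.
With C in the bass the chord is in first inversion, so the figured bass is 65.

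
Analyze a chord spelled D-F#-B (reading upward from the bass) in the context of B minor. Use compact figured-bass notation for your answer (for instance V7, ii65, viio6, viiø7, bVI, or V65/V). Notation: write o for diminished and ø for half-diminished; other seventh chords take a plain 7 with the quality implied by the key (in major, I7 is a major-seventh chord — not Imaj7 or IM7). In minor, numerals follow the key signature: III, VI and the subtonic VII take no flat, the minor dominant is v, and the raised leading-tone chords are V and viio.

Stacked in thirds the chord is B-D-F#: a minor triad on B.
B is scale degree 1 in B minor, and a minor triad on that degree is written i.
With D in the bass the chord is in first inversion, so the figured bass is 6.

i6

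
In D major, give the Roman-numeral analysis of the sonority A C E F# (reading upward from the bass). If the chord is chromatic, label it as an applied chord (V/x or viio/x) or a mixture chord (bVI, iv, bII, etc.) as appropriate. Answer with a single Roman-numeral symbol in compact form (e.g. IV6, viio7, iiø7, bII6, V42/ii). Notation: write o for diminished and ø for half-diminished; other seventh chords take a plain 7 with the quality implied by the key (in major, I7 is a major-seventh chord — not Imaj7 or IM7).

Stacked in thirds the chord is F#-A-C-E: a half-diminished seventh chord on F#.
F# sits a half step below G (IV in D major); a diminished chord there is the applied leading-tone chord of IV.
With A in the bass the chord is in first inversion, so the figured bass is 65.

viiø65/IV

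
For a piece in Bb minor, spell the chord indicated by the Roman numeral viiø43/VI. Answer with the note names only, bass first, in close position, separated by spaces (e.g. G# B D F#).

The slash marks an applied leading-tone chord: viio of VI. In Bb minor, VI is Gb, so the leading tone to it is F, a half step below.
Building a half-diminished seventh chord on F gives F-Ab-Cb-Eb.
The figured bass 43 indicates second inversion, placing the fifth (Cb) in the bass: Cb-Eb-F-Ab.

Cb Eb F Ab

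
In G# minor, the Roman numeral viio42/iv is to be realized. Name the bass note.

A

The applied chord viio42/iv is rooted on B#: B#-D#-F#-A.
The figure 42 means third inversion — the seventh is in the bass.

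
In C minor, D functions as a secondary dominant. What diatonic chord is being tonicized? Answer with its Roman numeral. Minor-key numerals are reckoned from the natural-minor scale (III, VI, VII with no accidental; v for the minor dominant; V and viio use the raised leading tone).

The chord is a major triad on D.
A dominant resolves down a perfect fifth: D → G. In C minor, G is scale degree 5, i.e. V.

V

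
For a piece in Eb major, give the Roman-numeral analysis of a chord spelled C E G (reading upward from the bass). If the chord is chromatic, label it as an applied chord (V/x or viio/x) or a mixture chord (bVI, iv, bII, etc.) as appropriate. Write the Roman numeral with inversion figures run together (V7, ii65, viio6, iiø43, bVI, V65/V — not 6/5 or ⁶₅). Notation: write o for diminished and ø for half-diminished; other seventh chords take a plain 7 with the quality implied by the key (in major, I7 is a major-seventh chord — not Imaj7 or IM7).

V/ii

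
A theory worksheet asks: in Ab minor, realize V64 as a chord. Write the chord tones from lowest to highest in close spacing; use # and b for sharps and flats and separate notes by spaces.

In Ab minor, the dominant is Eb. The dominant is major (leading tone raised), so V is a major triad.
That chord is spelled Eb-G-Bb.
The figured bass 64 indicates second inversion, placing the fifth (Bb) in the bass: Bb-Eb-G.

Bb Eb G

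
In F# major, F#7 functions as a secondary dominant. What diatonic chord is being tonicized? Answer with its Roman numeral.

IV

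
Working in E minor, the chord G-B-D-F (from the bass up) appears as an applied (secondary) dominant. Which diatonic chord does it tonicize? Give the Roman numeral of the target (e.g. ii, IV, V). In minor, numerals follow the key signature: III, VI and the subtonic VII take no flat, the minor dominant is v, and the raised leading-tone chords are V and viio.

VI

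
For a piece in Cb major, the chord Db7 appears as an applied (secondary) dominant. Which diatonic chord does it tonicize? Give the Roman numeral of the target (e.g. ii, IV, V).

V

The chord is a dominant seventh chord on Db.
A dominant resolves down a perfect fifth: Db → Gb. In Cb major, Gb is scale degree 5, i.e. V.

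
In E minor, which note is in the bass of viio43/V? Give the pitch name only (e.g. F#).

The applied chord viio43/V is rooted on A#: A#-C#-E-G.
The figure 43 means second inversion — the fifth is in the bass.

E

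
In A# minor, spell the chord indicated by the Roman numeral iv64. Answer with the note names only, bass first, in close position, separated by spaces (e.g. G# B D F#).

The numeral's case and figure indicate a minor triad. In A# minor its root, scale degree 4, is D#.
Stacking thirds from D# gives D#-F#-A#.
With the 64 figure the chord is in second inversion; from the bass A# upward in close position it reads A#-D#-F#.

A# D# F#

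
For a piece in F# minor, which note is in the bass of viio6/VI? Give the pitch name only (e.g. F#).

The applied chord viio6/VI is rooted on C#: C#-E-G.
The figure 6 means first inversion — the third is in the bass.

E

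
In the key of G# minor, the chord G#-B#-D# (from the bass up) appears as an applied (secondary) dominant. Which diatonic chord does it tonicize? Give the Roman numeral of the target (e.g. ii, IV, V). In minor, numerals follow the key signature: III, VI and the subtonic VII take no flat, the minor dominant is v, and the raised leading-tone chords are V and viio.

iv

The chord is a major triad on G#.
A dominant resolves down a perfect fifth: G# → C#. In G# minor, C# is scale degree 4, i.e. iv.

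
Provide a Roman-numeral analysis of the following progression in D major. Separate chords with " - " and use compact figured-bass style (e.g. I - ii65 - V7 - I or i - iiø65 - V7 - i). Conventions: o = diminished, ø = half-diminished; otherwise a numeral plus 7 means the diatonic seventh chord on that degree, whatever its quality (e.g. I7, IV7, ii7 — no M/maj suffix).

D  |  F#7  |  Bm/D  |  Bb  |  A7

D has root D, degree 1 in D major, so I.
F#7: a dominant seventh chord on F#, the applied dominant of vi → V7/vi.
Bm/D: root B is the submediant; minor triad there is vi6.
Bb: Bb with this quality isn't in the key; it's bVI, borrowed from the parallel minor.
A7 has root A, degree 5 in D major, so V7.

I - V7/vi - vi6 - bVI - V7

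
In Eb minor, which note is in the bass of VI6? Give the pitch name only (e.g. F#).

Eb

VI in Eb minor has root Cb; the chord is Cb-Eb-Gb.
The figure 6 means first inversion — the third is in the bass.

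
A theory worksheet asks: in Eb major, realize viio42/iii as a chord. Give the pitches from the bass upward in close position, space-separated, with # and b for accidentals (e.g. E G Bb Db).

The slash marks an applied leading-tone chord: viio of iii. In Eb major, iii is G, so the leading tone to it is F#, a half step below.
Building a fully diminished seventh chord on F# gives F#-A-C-Eb.
The figured bass 42 indicates third inversion, placing the seventh (Eb) in the bass: Eb-F#-A-C.

Eb F# A C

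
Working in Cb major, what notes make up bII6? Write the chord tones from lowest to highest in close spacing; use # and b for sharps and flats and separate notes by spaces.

bII6 is the Neapolitan sixth — a major triad on the lowered second degree, here in its customary first inversion. In Cb major that root is Dbb.
So the chord is Dbb-Fb-Abb, a major triad.
With the 6 figure the chord is in first inversion; from the bass Fb upward in close position it reads Fb-Abb-Dbb.

Fb Abb Dbb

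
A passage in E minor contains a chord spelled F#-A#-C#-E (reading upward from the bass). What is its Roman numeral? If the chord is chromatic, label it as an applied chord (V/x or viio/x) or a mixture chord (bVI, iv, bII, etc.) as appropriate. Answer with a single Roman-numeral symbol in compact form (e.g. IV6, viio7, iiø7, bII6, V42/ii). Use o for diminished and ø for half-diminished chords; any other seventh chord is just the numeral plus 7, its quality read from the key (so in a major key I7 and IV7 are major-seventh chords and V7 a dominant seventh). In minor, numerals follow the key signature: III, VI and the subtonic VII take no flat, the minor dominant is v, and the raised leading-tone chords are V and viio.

Stacked in thirds the chord is F#-A#-C#-E: a dominant seventh chord on F#.
F# is not a diatonic chord root with this quality in E minor, but it lies a perfect fifth above B (V), so the chord functions as an applied dominant of V.

V7/V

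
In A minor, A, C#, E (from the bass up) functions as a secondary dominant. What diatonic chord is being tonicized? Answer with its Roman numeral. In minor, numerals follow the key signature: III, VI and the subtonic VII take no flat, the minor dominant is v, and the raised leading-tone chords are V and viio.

The chord is a major triad on A.
A dominant resolves down a perfect fifth: A → D. In A minor, D is scale degree 4, i.e. iv.

iv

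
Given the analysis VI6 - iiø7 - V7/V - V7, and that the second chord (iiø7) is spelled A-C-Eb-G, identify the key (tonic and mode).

G minor

iiø7 is given as A-C-Eb-G — a half-diminished seventh chord with root A.
iiø7 on A implies A is the supertonic; that puts the tonic at G, and the lowercase numeral fits minor mode.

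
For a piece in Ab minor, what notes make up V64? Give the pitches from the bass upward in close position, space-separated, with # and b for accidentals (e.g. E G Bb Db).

Bb Eb G

In Ab minor, the fifth degree is Eb. The dominant is major (leading tone raised), so V is a major triad.
Stacking thirds from Eb gives Eb-G-Bb.
The figured bass 64 indicates second inversion, placing the fifth (Bb) in the bass: Bb-Eb-G.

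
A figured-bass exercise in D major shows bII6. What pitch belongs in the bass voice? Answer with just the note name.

bII in D major has root Eb; the chord is Eb-G-Bb.
The figure 6 means first inversion — the third is in the bass.

G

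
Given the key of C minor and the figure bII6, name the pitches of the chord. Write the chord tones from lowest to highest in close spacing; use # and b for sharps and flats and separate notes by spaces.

bII6 is the Neapolitan sixth — a major triad on the lowered second degree, here in its customary first inversion. In C minor that root is Db.
So the chord is Db-F-Ab.
With the 6 figure the chord is in first inversion; from the bass F upward in close position it reads F-Ab-Db.

F Ab Db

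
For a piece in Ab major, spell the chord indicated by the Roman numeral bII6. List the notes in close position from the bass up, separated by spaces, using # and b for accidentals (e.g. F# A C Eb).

Scale degree 2 in Ab major is Bb; lowering it a half step gives Bbb. bII6 is the Neapolitan sixth — a major triad on the lowered second degree, here in its customary first inversion.
So the chord is Bbb-Db-Fb, a major triad.
With the 6 figure the chord is in first inversion; from the bass Db upward in close position it reads Db-Fb-Bbb.

Db Fb Bbb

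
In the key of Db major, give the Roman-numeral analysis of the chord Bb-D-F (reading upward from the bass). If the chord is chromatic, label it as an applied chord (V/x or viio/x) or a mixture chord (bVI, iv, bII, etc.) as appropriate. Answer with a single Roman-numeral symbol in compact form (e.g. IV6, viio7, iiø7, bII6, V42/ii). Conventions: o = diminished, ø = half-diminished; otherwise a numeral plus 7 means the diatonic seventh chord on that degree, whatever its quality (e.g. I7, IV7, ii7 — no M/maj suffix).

V/ii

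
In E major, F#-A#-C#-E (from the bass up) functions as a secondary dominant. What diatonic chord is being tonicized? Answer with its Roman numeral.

The chord is a dominant seventh chord on F#.
A dominant resolves down a perfect fifth: F# → B. In E major, B is scale degree 5, i.e. V.

V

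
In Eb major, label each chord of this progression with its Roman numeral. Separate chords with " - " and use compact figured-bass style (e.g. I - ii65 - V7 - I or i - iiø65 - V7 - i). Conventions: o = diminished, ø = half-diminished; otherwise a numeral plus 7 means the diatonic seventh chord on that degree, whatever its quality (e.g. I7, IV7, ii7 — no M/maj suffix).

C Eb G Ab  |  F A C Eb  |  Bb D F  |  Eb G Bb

IV65 - V7/V - V - I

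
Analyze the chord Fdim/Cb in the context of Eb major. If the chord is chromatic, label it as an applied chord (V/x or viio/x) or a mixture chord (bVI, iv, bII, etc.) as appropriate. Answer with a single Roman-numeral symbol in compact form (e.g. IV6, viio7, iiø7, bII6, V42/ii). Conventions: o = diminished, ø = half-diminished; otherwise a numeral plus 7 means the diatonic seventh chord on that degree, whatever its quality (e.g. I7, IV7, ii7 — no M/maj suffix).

iio64

The pitches F-Ab-Cb form a diminished triad rooted on F.
F is the second degree of Eb major. This is the diminished supertonic triad, borrowed from the parallel minor.
With Cb in the bass the chord is in second inversion, so the figured bass is 64.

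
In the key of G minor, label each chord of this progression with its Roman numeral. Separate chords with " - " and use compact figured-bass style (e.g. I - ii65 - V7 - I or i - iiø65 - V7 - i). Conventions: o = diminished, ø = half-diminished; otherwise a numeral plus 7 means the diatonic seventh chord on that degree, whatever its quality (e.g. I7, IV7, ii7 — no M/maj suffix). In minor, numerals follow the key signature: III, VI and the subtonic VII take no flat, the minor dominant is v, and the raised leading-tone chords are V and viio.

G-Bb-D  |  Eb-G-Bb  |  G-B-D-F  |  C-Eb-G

G-Bb-D: minor triad on G = scale degree 1 → i.
Eb-G-Bb has root Eb, degree 6 in G minor, so VI.
G-B-D-F: a dominant seventh chord on G, the applied dominant of iv → V7/iv.
C-Eb-G: root C is the subdominant; minor triad there is iv.

i - VI - V7/iv - iv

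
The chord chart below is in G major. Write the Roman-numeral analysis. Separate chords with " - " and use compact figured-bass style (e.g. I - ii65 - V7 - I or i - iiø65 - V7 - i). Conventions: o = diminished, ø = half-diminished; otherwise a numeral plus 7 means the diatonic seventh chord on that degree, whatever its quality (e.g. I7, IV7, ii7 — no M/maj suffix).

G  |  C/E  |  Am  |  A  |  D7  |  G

G: root G is the tonic; major triad there is I.
C/E: root C is the subdominant; major triad there is IV6.
Am has root A, degree 2 in G major, so ii.
A: chromatic; A is V of V, so V/V.
D7 has root D, degree 5 in G major, so V7.
G: root G is the tonic; major triad there is I.

I - IV6 - ii - V/V - V7 - I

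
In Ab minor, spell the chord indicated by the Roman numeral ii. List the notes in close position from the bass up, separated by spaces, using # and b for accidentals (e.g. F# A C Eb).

Scale degree 2 in Ab minor is Bb; here the chord built on it is altered to a minor triad. ii is the minor supertonic, borrowed from the parallel major (the Dorian ii).
So the chord is Bb-Db-F.

Bb Db F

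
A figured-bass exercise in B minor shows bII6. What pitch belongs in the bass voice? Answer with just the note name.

E

bII in B minor has root C; the chord is C-E-G.
The figure 6 means first inversion — the third is in the bass.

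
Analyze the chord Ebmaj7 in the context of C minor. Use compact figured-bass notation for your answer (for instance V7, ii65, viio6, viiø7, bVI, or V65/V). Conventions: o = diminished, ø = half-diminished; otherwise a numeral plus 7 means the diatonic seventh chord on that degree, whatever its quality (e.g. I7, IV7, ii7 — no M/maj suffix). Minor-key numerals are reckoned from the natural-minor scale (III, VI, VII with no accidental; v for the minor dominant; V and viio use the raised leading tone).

III7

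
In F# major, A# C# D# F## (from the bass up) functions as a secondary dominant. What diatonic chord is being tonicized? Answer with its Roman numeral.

ii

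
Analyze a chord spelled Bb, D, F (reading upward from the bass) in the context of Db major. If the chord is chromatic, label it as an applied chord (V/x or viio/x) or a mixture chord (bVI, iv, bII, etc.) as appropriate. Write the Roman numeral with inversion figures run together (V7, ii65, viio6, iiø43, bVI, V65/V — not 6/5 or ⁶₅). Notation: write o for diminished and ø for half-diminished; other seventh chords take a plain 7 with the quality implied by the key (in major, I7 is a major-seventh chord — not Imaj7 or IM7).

V/ii

The pitches Bb-D-F form a major triad rooted on Bb.
Bb is not a diatonic chord root with this quality in Db major, but it lies a perfect fifth above Eb (ii), so the chord functions as an applied dominant of ii.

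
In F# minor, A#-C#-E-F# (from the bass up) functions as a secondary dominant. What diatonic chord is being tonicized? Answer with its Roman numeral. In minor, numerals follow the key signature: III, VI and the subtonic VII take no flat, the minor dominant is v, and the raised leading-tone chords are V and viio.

iv

The chord is a dominant seventh chord on F#.
A dominant resolves down a perfect fifth: F# → B. In F# minor, B is scale degree 4, i.e. iv.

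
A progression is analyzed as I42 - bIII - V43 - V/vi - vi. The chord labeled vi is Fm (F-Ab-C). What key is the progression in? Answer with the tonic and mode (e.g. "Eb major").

Ab major

The chord Fm is a minor triad rooted on F; its label is vi.
Counting down 5 scale steps from F places the tonic on Ab; a minor triad on degree 6 is diatonic only in major.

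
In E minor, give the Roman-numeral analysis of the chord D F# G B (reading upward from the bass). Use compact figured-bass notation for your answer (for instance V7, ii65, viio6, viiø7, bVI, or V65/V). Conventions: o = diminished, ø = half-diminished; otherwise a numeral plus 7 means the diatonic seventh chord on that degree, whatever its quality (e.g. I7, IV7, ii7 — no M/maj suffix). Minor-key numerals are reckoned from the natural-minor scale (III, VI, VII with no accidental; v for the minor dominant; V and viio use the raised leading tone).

III43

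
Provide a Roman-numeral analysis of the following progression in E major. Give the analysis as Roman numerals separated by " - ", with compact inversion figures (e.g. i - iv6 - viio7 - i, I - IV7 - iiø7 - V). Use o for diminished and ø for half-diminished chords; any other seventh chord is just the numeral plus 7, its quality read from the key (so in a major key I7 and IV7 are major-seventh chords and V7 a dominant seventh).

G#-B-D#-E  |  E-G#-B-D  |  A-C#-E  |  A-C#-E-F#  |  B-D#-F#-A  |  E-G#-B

I65 - V7/IV - IV - ii65 - V7 - I

G#-B-D#-E has root E, degree 1 in E major, so I65.
E-G#-B-D is the secondary dominant of IV (dominant seventh chord on E): V7/IV.
A-C#-E has root A, degree 4 in E major, so IV.
A-C#-E-F# has root F#, degree 2 in E major, so ii65.
B-D#-F#-A has root B, degree 5 in E major, so V7.
E-G#-B has root E, degree 1 in E major, so I.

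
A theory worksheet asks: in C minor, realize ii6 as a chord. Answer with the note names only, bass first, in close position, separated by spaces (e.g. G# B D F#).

ii6 is the minor supertonic, borrowed from the parallel major (the Dorian ii). In C minor that root is D.
So the chord is D-F-A.
With the 6 figure the chord is in first inversion; from the bass F upward in close position it reads F-A-D.

F A D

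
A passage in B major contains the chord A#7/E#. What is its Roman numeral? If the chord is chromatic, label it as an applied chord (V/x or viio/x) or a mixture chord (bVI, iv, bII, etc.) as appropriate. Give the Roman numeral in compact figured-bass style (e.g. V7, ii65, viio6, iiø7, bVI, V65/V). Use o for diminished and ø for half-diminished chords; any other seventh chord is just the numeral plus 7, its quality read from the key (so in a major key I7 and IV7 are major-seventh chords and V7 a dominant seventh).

Stacked in thirds the chord is A#-C##-E#-G#: a dominant seventh chord on A#.
A# is not a diatonic chord root with this quality in B major, but it lies a perfect fifth above D# (iii), so the chord functions as an applied dominant of iii.
With E# in the bass the chord is in second inversion, so the figured bass is 43.

V43/iii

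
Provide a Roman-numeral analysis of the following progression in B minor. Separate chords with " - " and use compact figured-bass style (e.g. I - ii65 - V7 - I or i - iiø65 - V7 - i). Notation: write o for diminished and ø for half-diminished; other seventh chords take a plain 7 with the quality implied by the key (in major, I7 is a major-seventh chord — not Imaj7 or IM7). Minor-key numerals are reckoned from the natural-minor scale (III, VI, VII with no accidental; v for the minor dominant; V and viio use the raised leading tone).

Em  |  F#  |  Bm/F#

Em has root E, degree 4 in B minor, so iv.
F#: root F# is the dominant; major triad there is V.
Bm/F#: root B is the tonic; minor triad there is i64.

iv - V - i64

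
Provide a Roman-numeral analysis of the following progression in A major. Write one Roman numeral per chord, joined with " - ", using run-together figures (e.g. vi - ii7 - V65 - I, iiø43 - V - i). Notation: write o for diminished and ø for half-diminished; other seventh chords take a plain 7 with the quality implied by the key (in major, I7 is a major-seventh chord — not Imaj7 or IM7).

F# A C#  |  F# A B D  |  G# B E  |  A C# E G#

vi - ii43 - V6 - I7

F#-A-C#: minor triad on F# = scale degree 6 → vi.
F#-A-B-D: minor seventh chord on B = scale degree 2 → ii43.
G#-B-E: major triad on E = scale degree 5 → V6.
A-C#-E-G#: major seventh chord on A = scale degree 1 → I7.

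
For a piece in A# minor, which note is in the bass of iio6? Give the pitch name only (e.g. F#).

D#

iio in A# minor has root B#; the chord is B#-D#-F#.
The figure 6 means first inversion — the third is in the bass.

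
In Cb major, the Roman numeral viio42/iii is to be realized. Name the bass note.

The applied chord viio42/iii is rooted on D: D-F-Ab-Cb.
The figure 42 means third inversion — the seventh is in the bass.

Cb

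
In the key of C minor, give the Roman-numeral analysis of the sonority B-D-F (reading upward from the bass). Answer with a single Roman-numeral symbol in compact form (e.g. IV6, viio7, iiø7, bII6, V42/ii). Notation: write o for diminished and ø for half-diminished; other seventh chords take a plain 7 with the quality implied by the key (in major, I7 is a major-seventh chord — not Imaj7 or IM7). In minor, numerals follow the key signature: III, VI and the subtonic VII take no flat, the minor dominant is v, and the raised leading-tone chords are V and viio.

viio

The pitches B-D-F form a diminished triad rooted on B.
B is scale degree 7 in C minor, and a diminished triad on that degree is written viio.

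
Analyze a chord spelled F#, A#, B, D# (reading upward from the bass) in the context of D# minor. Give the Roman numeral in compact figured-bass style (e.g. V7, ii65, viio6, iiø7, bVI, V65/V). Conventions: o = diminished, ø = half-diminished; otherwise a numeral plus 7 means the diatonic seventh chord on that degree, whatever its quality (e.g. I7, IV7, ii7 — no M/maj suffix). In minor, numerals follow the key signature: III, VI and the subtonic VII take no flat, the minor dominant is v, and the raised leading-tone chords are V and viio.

VI43

The pitches B-D#-F#-A# form a major seventh chord rooted on B.
B is scale degree 6 in D# minor, and a major seventh chord on that degree is written VI7.
With F# in the bass the chord is in second inversion, so the figured bass is 43.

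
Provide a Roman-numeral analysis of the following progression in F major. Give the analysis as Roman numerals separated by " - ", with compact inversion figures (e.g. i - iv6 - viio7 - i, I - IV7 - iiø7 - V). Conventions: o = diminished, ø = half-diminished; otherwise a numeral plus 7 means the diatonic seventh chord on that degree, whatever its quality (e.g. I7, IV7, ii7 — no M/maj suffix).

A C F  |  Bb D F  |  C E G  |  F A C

I6 - IV - V - I

A-C-F: major triad on F = scale degree 1 → I6.
Bb-D-F: major triad on Bb = scale degree 4 → IV.
C-E-G has root C, degree 5 in F major, so V.
F-A-C: major triad on F = scale degree 1 → I.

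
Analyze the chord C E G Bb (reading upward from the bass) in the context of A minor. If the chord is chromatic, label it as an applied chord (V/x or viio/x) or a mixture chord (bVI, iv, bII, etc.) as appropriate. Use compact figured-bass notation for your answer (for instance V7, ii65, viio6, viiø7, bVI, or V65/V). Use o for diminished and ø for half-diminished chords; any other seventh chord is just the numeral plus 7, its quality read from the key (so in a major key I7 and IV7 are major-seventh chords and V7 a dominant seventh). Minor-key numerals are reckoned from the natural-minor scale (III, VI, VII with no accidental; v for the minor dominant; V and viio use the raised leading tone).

V7/VI

Stacked in thirds the chord is C-E-G-Bb: a dominant seventh chord on C.
C is not a diatonic chord root with this quality in A minor, but it lies a perfect fifth above F (VI), so the chord functions as an applied dominant of VI.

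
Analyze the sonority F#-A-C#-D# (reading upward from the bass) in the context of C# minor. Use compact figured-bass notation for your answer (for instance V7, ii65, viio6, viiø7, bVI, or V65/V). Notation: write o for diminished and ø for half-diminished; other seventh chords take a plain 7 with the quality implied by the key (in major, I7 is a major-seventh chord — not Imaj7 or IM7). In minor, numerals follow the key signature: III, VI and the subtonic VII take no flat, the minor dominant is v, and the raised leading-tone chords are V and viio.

Stacked in thirds the chord is D#-F#-A-C#: a half-diminished seventh chord on D#.
D# is scale degree 2 in C# minor, and a half-diminished seventh chord on that degree is written iiø7.
With F# in the bass the chord is in first inversion, so the figured bass is 65.

iiø65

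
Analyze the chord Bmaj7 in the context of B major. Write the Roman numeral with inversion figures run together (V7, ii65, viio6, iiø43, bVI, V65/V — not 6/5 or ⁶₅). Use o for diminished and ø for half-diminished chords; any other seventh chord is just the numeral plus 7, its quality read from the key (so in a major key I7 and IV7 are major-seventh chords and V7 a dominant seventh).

I7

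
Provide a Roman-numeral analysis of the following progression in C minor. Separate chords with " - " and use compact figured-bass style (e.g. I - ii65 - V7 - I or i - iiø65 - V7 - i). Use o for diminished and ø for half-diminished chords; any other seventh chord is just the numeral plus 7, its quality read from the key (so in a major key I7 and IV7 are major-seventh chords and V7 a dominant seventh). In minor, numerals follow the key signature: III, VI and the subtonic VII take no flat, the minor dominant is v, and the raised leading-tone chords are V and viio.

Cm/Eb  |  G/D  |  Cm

Cm/Eb has root C, degree 1 in C minor, so i6.
G/D: major triad on G = scale degree 5 → V64.
Cm has root C, degree 1 in C minor, so i.

i6 - V64 - i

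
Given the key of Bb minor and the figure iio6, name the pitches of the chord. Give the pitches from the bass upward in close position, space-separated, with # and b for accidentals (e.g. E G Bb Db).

In Bb minor, the second degree is C, and the diatonic chord built there is a diminished triad.
Stacking thirds from C gives C-Eb-Gb.
With the 6 figure the chord is in first inversion; from the bass Eb upward in close position it reads Eb-Gb-C.

Eb Gb C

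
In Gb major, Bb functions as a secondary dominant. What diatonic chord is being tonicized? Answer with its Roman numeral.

vi

The chord is a major triad on Bb.
A dominant resolves down a perfect fifth: Bb → Eb. In Gb major, Eb is scale degree 6, i.e. vi.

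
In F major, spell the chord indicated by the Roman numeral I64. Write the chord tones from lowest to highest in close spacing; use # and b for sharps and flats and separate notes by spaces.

The numeral's case and figure indicate a major triad. In F major its root, scale degree 1, is F.
That chord is spelled F-A-C.
The figured bass 64 indicates second inversion, placing the fifth (C) in the bass: C-F-A.

C F A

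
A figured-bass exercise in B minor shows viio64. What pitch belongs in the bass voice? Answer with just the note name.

E

viio in B minor has root A#; the chord is A#-C#-E.
The figure 64 means second inversion — the fifth is in the bass.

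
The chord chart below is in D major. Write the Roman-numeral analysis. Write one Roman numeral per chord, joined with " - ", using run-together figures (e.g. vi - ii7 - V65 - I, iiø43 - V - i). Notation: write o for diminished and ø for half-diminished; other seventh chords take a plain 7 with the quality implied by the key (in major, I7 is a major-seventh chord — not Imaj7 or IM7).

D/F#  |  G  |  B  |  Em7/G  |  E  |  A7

D/F# has root D, degree 1 in D major, so I6.
G: major triad on G = scale degree 4 → IV.
B: a major triad on B, the applied dominant of ii → V/ii.
Em7/G: root E is the supertonic; minor seventh chord there is ii65.
E is the secondary dominant of V (major triad on E): V/V.
A7 has root A, degree 5 in D major, so V7.

I6 - IV - V/ii - ii65 - V/V - V7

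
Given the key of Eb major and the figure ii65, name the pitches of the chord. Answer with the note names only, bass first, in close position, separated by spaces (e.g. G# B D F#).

The numeral's case and figure indicate a minor seventh chord. In Eb major its root, scale degree 2, is F.
Stacking thirds from F gives F-Ab-C-Eb.
With the 65 figure the chord is in first inversion; from the bass Ab upward in close position it reads Ab-C-Eb-F.

Ab C Eb F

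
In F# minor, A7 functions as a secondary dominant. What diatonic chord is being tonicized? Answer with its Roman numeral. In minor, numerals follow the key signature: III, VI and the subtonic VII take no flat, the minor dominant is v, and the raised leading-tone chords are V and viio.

VI

The chord is a dominant seventh chord on A.
A dominant resolves down a perfect fifth: A → D. In F# minor, D is scale degree 6, i.e. VI.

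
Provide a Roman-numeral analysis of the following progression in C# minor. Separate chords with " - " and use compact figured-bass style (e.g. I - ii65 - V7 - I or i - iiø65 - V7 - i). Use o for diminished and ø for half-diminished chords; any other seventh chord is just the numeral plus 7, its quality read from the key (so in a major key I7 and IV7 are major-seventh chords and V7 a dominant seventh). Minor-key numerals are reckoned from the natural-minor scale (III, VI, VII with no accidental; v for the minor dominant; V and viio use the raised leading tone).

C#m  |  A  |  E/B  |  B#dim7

C#m: root C# is the tonic; minor triad there is i.
A has root A, degree 6 in C# minor, so VI.
E/B: major triad on E = scale degree 3 → III64.
B#dim7: fully diminished seventh chord on B# = scale degree 7 → viio7.

i - VI - III64 - viio7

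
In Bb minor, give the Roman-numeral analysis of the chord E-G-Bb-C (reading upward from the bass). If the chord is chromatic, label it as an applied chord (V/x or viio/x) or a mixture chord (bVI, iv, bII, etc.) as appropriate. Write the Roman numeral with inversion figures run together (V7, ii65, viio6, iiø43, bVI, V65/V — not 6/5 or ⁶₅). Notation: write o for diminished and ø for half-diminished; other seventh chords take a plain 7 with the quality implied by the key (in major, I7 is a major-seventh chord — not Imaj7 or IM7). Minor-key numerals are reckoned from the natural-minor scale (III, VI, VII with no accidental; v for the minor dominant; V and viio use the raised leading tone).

V65/V

The pitches C-E-G-Bb form a dominant seventh chord rooted on C.
C is not a diatonic chord root with this quality in Bb minor, but it lies a perfect fifth above F (V), so the chord functions as an applied dominant of V.
With E in the bass the chord is in first inversion, so the figured bass is 65.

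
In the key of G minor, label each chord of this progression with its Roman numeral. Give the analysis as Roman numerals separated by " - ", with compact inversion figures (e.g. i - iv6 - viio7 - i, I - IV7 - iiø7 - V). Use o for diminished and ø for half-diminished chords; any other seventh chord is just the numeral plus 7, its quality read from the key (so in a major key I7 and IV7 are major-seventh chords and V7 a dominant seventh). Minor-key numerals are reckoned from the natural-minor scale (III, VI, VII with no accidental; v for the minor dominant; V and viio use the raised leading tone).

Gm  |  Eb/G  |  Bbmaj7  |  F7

i - VI6 - III7 - VII7

Gm: root G is the tonic; minor triad there is i.
Eb/G has root Eb, degree 6 in G minor, so VI6.
Bbmaj7: major seventh chord on Bb = scale degree 3 → III7.
F7 has root F, degree 7 in G minor, so VII7.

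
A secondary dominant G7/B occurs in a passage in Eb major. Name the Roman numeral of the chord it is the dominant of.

The chord is a dominant seventh chord on G.
A dominant resolves down a perfect fifth: G → C. In Eb major, C is scale degree 6, i.e. vi.

vi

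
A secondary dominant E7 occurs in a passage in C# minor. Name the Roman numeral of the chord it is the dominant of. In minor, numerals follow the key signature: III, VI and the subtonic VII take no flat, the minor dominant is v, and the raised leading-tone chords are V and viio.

The chord is a dominant seventh chord on E.
A dominant resolves down a perfect fifth: E → A. In C# minor, A is scale degree 6, i.e. VI.

VI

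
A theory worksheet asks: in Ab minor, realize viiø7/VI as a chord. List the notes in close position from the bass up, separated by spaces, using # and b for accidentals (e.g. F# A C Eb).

The slash marks an applied leading-tone chord: viio of VI. In Ab minor, VI is Fb, so the leading tone to it is Eb, a half step below.
Building a half-diminished seventh chord on Eb gives Eb-Gb-Bbb-Db.

Eb Gb Bbb Db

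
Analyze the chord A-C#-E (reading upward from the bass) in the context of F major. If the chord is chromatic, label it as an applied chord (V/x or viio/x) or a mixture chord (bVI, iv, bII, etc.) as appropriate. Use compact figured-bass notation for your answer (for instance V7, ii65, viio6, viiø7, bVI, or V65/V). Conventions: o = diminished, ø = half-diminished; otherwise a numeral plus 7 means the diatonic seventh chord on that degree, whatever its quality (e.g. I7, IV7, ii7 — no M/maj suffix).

V/vi

Stacked in thirds the chord is A-C#-E: a major triad on A.
A is not a diatonic chord root with this quality in F major, but it lies a perfect fifth above D (vi), so the chord functions as an applied dominant of vi.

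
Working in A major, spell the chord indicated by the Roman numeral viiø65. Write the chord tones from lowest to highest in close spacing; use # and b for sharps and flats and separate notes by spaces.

B D F# G#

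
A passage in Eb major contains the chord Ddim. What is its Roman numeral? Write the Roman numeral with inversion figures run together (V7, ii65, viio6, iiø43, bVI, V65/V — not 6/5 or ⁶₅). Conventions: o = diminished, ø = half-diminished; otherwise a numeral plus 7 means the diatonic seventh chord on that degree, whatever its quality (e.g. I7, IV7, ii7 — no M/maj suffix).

viio

The pitches D-F-Ab form a diminished triad rooted on D.
In Eb major, D is the leading tone; the diatonic diminished triad there is viio.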